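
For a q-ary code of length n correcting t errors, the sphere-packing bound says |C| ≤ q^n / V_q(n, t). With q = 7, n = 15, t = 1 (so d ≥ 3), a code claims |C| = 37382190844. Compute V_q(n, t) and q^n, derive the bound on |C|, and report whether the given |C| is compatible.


V_q(n, t) = 91, q^n = 4747561509943, Hamming bound = 52171005603, |C| = 37382190844 ≤ bound (satisfied).

Step 1: Compute V_q(n, t) = Σ_{j=0}^1 C(n, j) (q−1)^j.
  j = 0: C(15,0)·(6)^0 = 1·1 = 1.
  j = 1: C(15,1)·(6)^1 = 15·6 = 90.
  V_q(n, t) = 1 + 90 = 91.
Step 2: q^n = 7^15 = 4747561509943.
Step 3: Hamming bound ⌊q^n / V_q(n,t)⌋ = ⌊4747561509943/91⌋ = 52171005603.
Step 4: Compare |C| = 37382190844 to 52171005603: satisfied.
The claimed |C| lies below the Hamming bound.


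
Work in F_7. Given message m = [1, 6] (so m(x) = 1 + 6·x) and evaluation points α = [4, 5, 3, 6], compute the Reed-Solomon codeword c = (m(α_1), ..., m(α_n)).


c = [4, 3, 5, 2]

Message polynomial: m(x) = 1 + 6·x (mod 7).
For each evaluation point α_i, compute m(α_i) mod 7:
  α_1 = 4: Horner steps 6 → 4, so m(4) = 4.
  α_2 = 5: Horner steps 6 → 3, so m(5) = 3.
  α_3 = 3: Horner steps 6 → 5, so m(3) = 5.
  α_4 = 6: Horner steps 6 → 2, so m(6) = 2.
Codeword c = [4, 3, 5, 2] ∈ F_7^4.


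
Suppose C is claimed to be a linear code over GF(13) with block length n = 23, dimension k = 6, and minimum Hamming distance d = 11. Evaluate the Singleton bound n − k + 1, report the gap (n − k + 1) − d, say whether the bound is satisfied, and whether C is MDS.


Singleton RHS = n − k + 1 = 18, slack = 7, bound satisfied, not MDS.

Singleton bound: d ≤ n − k + 1.
Here n = 23, k = 6, so n − k + 1 = 18.
Given d = 11, check d ≤ 18: YES.
Slack = (n − k + 1) − d = 7.
The code is NOT MDS (slack = 7 > 0).
Description: the claimed parameters are [23, 6, 11]_13; such a code would be non-MDS.


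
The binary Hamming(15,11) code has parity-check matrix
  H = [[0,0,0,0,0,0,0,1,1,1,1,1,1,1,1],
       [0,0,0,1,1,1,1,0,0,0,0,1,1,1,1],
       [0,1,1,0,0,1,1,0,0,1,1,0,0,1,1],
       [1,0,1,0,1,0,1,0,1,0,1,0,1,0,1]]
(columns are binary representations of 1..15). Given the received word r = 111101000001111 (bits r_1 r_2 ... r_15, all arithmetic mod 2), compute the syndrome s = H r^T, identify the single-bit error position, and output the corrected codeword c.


s = (0, 0, 1, 0)^T, error position = 2, corrected codeword c = 101101000001111

Compute s = H r^T mod 2 one row at a time:
  s_1 = 0 + 0 + 0 + 0 + 1 + 1 + 1 + 1 = 4 ≡ 0 (mod 2).
  s_2 = 1 + 0 + 1 + 0 + 1 + 1 + 1 + 1 = 6 ≡ 0 (mod 2).
  s_3 = 1 + 1 + 1 + 0 + 0 + 0 + 1 + 1 = 5 ≡ 1 (mod 2).
  s_4 = 1 + 1 + 0 + 0 + 0 + 0 + 1 + 1 = 4 ≡ 0 (mod 2).
s = (0, 0, 1, 0)^T — this equals column 2 of H (binary 0010), so error is at position 2.
Correct: flip bit 2 of r = 111101000001111 to get c = 101101000001111.


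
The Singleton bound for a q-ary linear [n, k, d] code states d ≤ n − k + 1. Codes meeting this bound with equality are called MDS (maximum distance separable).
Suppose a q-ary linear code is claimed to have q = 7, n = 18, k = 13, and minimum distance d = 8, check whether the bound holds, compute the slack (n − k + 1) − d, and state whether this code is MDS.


Singleton RHS = n − k + 1 = 6, slack = -2, bound violated (no such code; not MDS).

Singleton bound: d ≤ n − k + 1.
Here n = 18, k = 13, so n − k + 1 = 6.
Given d = 8, check d ≤ 6: NO.
Slack = (n − k + 1) − d = -2.
The slack is negative: d = 8 exceeds n − k + 1 = 6 by 2, so the Singleton bound is violated and no linear [18, 13, 8]_7 code can exist. In particular it is not MDS (MDS requires d = n − k + 1 exactly).
Description: the claimed parameters are [18, 13, 8]_7; such a code would be impossible (violates the Singleton bound).


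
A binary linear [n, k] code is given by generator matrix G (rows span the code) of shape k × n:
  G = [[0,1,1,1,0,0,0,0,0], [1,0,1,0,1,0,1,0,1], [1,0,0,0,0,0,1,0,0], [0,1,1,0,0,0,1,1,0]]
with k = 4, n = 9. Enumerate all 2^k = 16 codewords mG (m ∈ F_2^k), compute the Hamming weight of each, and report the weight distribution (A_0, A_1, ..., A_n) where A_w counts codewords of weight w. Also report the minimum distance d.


Weight distribution: A_0 = 1, A_2 = 1, A_3 = 4, A_4 = 3, A_5 = 4, A_6 = 3. Minimum distance d = 2.

Enumerate all 2^4 = 16 messages m ∈ F_2^4.
For each, compute codeword c = mG in F_2^9, then tally its weight.
  m = 0000 → c = 000000000, weight = 0.
  m = 1000 → c = 011100000, weight = 3.
  m = 0100 → c = 101010101, weight = 5.
  m = 1100 → c = 110110101, weight = 6.
  m = 0010 → c = 100000100, weight = 2.
  m = 1010 → c = 111100100, weight = 5.
  m = 0110 → c = 001010001, weight = 3.
  m = 1110 → c = 010110001, weight = 4.
  m = 0001 → c = 011000110, weight = 4.
  m = 1001 → c = 000100110, weight = 3.
  m = 0101 → c = 110010011, weight = 5.
  m = 1101 → c = 101110011, weight = 6.
  m = 0011 → c = 111000010, weight = 4.
  m = 1011 → c = 100100010, weight = 3.
  m = 0111 → c = 010010111, weight = 5.
  m = 1111 → c = 001110111, weight = 6.
Tally weights:
  weight 0: 1 codewords.
  weight 2: 1 codewords.
  weight 3: 4 codewords.
  weight 4: 3 codewords.
  weight 5: 4 codewords.
  weight 6: 3 codewords.
Minimum distance d = smallest w > 0 with A_w > 0 = 2.
Sanity: Σ A_w = 16 = 2^4 = 16 ✓.


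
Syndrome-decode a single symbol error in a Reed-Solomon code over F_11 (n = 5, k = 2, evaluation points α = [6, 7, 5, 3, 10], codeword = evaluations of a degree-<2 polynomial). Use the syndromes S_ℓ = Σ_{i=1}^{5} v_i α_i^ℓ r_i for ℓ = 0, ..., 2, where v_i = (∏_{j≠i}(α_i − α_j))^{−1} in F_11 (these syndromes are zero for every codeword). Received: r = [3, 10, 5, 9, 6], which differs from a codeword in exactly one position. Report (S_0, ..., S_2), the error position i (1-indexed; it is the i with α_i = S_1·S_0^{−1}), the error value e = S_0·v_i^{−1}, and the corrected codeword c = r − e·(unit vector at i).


S = (1, 7, 5), error at position 2, error magnitude e = 9, c = [3, 1, 5, 9, 6].

Step 1: column multipliers v_i = (∏_{j≠i}(α_i − α_j))^{−1} mod 11.
  i = 1 (α = 6): (6−7)(6−5)(6−3)(6−10) = (−1)·1·3·(−4) = 12 ≡ 1, so v_1 = 1^{−1} = 1 (mod 11).
  i = 2 (α = 7): (7−6)(7−5)(7−3)(7−10) = 1·2·4·(−3) = −24 ≡ 9, so v_2 = 9^{−1} = 5 (mod 11).
  i = 3 (α = 5): (5−6)(5−7)(5−3)(5−10) = (−1)·(−2)·2·(−5) = −20 ≡ 2, so v_3 = 2^{−1} = 6 (mod 11).
  i = 4 (α = 3): (3−6)(3−7)(3−5)(3−10) = (−3)·(−4)·(−2)·(−7) = 168 ≡ 3, so v_4 = 3^{−1} = 4 (mod 11).
  i = 5 (α = 10): (10−6)(10−7)(10−5)(10−3) = 4·3·5·7 = 420 ≡ 2, so v_5 = 2^{−1} = 6 (mod 11).
  v = [1, 5, 6, 4, 6].
Step 2: syndromes of r = [3, 10, 5, 9, 6] (all sums mod 11).
  S_0 = Σ v_i r_i = 1·3 + 5·10 + 6·5 + 4·9 + 6·6 = 155 ≡ 1.
  S_1 = Σ v_i α_i r_i = 1·6·3 + 5·7·10 + 6·5·5 + 4·3·9 + 6·10·6 = 986 ≡ 7.
  α_i^2 mod 11 = [3, 5, 3, 9, 1].
  S_2 = Σ v_i α_i^2 r_i = 1·3·3 + 5·5·10 + 6·3·5 + 4·9·9 + 6·1·6 = 709 ≡ 5.
  S = (1, 7, 5) ≠ 0, so r is not a codeword (an error is present).
Step 3: locate the error. For a single error e at position i, S_ℓ = v_i·e·α_i^ℓ, so α_err = S_1/S_0.
  S_0^{−1} = 1^{−1} = 1 (mod 11), so α_err = 7·1 = 7 ≡ 7 = α_2. Error position i = 2.
  Consistency check: S_2/S_1 = 5·8 = 40 ≡ 7 = α_err ✓ (single-error assumption holds).
Step 4: error magnitude e = S_0/v_2 = S_0·∏_{j≠2}(α_2 − α_j) = 1·9 = 9 ≡ 9 (mod 11).
Step 5: correct position 2: c_2 = r_2 − e = 10 − 9 ≡ 1 (mod 11). Hence c = [3, 1, 5, 9, 6].
  Check: interpolating c through the α_i gives m(x) = 4 + 9·x (degree < 2) with m(α_i) = c_i for every i, so c is indeed a codeword.


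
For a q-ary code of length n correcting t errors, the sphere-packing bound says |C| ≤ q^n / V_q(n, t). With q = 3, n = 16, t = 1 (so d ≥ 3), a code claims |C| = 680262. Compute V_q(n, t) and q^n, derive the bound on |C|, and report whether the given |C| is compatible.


V_q(n, t) = 33, q^n = 43046721, Hamming bound = 1304446, |C| = 680262 ≤ bound (satisfied).

Step 1: Compute V_q(n, t) = Σ_{j=0}^1 C(n, j) (q−1)^j.
  j = 0: C(16,0)·(2)^0 = 1·1 = 1.
  j = 1: C(16,1)·(2)^1 = 16·2 = 32.
  V_q(n, t) = 1 + 32 = 33.
Step 2: q^n = 3^16 = 43046721.
Step 3: Hamming bound ⌊q^n / V_q(n,t)⌋ = ⌊43046721/33⌋ = 1304446.
Step 4: Compare |C| = 680262 to 1304446: satisfied.
The claimed |C| lies below the Hamming bound.


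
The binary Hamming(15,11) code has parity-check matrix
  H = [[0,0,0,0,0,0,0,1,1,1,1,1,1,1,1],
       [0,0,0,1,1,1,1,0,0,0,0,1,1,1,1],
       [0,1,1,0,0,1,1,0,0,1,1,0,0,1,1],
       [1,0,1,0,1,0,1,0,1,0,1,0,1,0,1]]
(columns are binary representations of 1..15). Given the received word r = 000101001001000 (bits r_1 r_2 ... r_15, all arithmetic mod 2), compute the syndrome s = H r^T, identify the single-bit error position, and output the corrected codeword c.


s = (0, 1, 1, 1)^T, error position = 7, corrected codeword c = 000101101001000

Compute s = H r^T mod 2 one row at a time:
  s_1 = 0 + 1 + 0 + 0 + 1 + 0 + 0 + 0 = 2 ≡ 0 (mod 2).
  s_2 = 1 + 0 + 1 + 0 + 1 + 0 + 0 + 0 = 3 ≡ 1 (mod 2).
  s_3 = 0 + 0 + 1 + 0 + 0 + 0 + 0 + 0 = 1 ≡ 1 (mod 2).
  s_4 = 0 + 0 + 0 + 0 + 1 + 0 + 0 + 0 = 1 ≡ 1 (mod 2).
s = (0, 1, 1, 1)^T — this equals column 7 of H (binary 0111), so error is at position 7.
Correct: flip bit 7 of r = 000101001001000 to get c = 000101101001000.


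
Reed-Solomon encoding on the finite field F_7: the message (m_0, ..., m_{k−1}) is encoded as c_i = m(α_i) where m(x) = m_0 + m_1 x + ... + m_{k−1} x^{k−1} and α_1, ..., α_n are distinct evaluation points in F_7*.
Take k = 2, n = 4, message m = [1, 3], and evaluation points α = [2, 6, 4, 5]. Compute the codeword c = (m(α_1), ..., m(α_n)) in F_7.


c = [0, 5, 6, 2]

Message polynomial: m(x) = 1 + 3·x (mod 7).
For each evaluation point α_i, compute m(α_i) mod 7:
  α_1 = 2: Horner steps 3 → 0, so m(2) = 0.
  α_2 = 6: Horner steps 3 → 5, so m(6) = 5.
  α_3 = 4: Horner steps 3 → 6, so m(4) = 6.
  α_4 = 5: Horner steps 3 → 2, so m(5) = 2.
Codeword c = [0, 5, 6, 2] ∈ F_7^4.


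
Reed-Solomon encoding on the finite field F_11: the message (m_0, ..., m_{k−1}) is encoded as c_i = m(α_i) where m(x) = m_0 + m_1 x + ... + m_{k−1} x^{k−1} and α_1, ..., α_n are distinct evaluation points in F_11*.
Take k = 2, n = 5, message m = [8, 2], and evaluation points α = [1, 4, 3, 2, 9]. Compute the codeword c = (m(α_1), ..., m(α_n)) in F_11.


c = [10, 5, 3, 1, 4]

Message polynomial: m(x) = 8 + 2·x (mod 11).
For each evaluation point α_i, compute m(α_i) mod 11:
  α_1 = 1: Horner steps 2 → 10, so m(1) = 10.
  α_2 = 4: Horner steps 2 → 5, so m(4) = 5.
  α_3 = 3: Horner steps 2 → 3, so m(3) = 3.
  α_4 = 2: Horner steps 2 → 1, so m(2) = 1.
  α_5 = 9: Horner steps 2 → 4, so m(9) = 4.
Codeword c = [10, 5, 3, 1, 4] ∈ F_11^5.


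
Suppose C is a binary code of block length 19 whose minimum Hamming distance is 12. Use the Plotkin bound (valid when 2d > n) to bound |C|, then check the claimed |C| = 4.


Plotkin bound M ≤ 4; given |C| = 4 ≤ bound (satisfied).

Check applicability: 2d = 24, n = 19.
2d − n = 5 > 0, so Plotkin applies.
Compute d/(2d−n) = 12/5 ≈ 2.4000.
⌊d/(2d−n)⌋ = 2.
Plotkin bound: M ≤ 2·2 = 4.
Given |C| = 4, check: satisfied.
This |C| is at the Plotkin bound.


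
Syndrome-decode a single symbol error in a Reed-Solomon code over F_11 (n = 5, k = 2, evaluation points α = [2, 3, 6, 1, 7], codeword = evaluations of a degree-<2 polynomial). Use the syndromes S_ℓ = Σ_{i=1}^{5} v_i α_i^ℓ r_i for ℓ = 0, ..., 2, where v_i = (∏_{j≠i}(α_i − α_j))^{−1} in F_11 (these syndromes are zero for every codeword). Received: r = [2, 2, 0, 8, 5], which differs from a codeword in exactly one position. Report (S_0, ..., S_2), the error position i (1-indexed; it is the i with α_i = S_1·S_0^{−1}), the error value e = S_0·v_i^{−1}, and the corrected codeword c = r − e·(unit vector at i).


S = (3, 9, 5), error at position 2, error magnitude e = 6, c = [2, 7, 0, 8, 5].

Step 1: column multipliers v_i = (∏_{j≠i}(α_i − α_j))^{−1} mod 11.
  i = 1 (α = 2): (2−3)(2−6)(2−1)(2−7) = (−1)·(−4)·1·(−5) = −20 ≡ 2, so v_1 = 2^{−1} = 6 (mod 11).
  i = 2 (α = 3): (3−2)(3−6)(3−1)(3−7) = 1·(−3)·2·(−4) = 24 ≡ 2, so v_2 = 2^{−1} = 6 (mod 11).
  i = 3 (α = 6): (6−2)(6−3)(6−1)(6−7) = 4·3·5·(−1) = −60 ≡ 6, so v_3 = 6^{−1} = 2 (mod 11).
  i = 4 (α = 1): (1−2)(1−3)(1−6)(1−7) = (−1)·(−2)·(−5)·(−6) = 60 ≡ 5, so v_4 = 5^{−1} = 9 (mod 11).
  i = 5 (α = 7): (7−2)(7−3)(7−6)(7−1) = 5·4·1·6 = 120 ≡ 10, so v_5 = 10^{−1} = 10 (mod 11).
  v = [6, 6, 2, 9, 10].
Step 2: syndromes of r = [2, 2, 0, 8, 5] (all sums mod 11).
  S_0 = Σ v_i r_i = 6·2 + 6·2 + 2·0 + 9·8 + 10·5 = 146 ≡ 3.
  S_1 = Σ v_i α_i r_i = 6·2·2 + 6·3·2 + 2·6·0 + 9·1·8 + 10·7·5 = 482 ≡ 9.
  α_i^2 mod 11 = [4, 9, 3, 1, 5].
  S_2 = Σ v_i α_i^2 r_i = 6·4·2 + 6·9·2 + 2·3·0 + 9·1·8 + 10·5·5 = 478 ≡ 5.
  S = (3, 9, 5) ≠ 0, so r is not a codeword (an error is present).
Step 3: locate the error. For a single error e at position i, S_ℓ = v_i·e·α_i^ℓ, so α_err = S_1/S_0.
  S_0^{−1} = 3^{−1} = 4 (mod 11), so α_err = 9·4 = 36 ≡ 3 = α_2. Error position i = 2.
  Consistency check: S_2/S_1 = 5·5 = 25 ≡ 3 = α_err ✓ (single-error assumption holds).
Step 4: error magnitude e = S_0/v_2 = S_0·∏_{j≠2}(α_2 − α_j) = 3·2 = 6 ≡ 6 (mod 11).
Step 5: correct position 2: c_2 = r_2 − e = 2 − 6 ≡ 7 (mod 11). Hence c = [2, 7, 0, 8, 5].
  Check: interpolating c through the α_i gives m(x) = 3 + 5·x (degree < 2) with m(α_i) = c_i for every i, so c is indeed a codeword.


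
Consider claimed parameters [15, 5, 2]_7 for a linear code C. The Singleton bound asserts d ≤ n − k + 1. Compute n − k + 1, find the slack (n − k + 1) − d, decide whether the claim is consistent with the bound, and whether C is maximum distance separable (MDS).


Singleton RHS = n − k + 1 = 11, slack = 9, bound satisfied, not MDS.

Singleton bound: d ≤ n − k + 1.
Here n = 15, k = 5, so n − k + 1 = 11.
Given d = 2, check d ≤ 11: YES.
Slack = (n − k + 1) − d = 9.
The code is NOT MDS (slack = 9 > 0).
Description: the claimed parameters are [15, 5, 2]_7; such a code would be non-MDS.


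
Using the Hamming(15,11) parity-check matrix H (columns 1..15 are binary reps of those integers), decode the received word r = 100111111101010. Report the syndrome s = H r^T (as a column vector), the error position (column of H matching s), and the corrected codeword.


s = (1, 0, 0, 0)^T, error position = 8, corrected codeword c = 100111101101010

Compute s = H r^T mod 2 one row at a time:
  s_1 = 1 + 1 + 1 + 0 + 1 + 0 + 1 + 0 = 5 ≡ 1 (mod 2).
  s_2 = 1 + 1 + 1 + 1 + 1 + 0 + 1 + 0 = 6 ≡ 0 (mod 2).
  s_3 = 0 + 0 + 1 + 1 + 1 + 0 + 1 + 0 = 4 ≡ 0 (mod 2).
  s_4 = 1 + 0 + 1 + 1 + 1 + 0 + 0 + 0 = 4 ≡ 0 (mod 2).
s = (1, 0, 0, 0)^T — this equals column 8 of H (binary 1000), so error is at position 8.
Correct: flip bit 8 of r = 100111111101010 to get c = 100111101101010.


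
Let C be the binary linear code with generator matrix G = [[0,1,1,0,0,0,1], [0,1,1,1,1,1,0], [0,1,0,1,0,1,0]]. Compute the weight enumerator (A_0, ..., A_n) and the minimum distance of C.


Weight distribution: A_0 = 1, A_2 = 1, A_3 = 3, A_4 = 2, A_5 = 1. Minimum distance d = 2.

Enumerate all 2^3 = 8 messages m ∈ F_2^3.
For each, compute codeword c = mG in F_2^7, then tally its weight.
  m = 000 → c = 0000000, weight = 0.
  m = 100 → c = 0110001, weight = 3.
  m = 010 → c = 0111110, weight = 5.
  m = 110 → c = 0001111, weight = 4.
  m = 001 → c = 0101010, weight = 3.
  m = 101 → c = 0011011, weight = 4.
  m = 011 → c = 0010100, weight = 2.
  m = 111 → c = 0100101, weight = 3.
Tally weights:
  weight 0: 1 codewords.
  weight 2: 1 codewords.
  weight 3: 3 codewords.
  weight 4: 2 codewords.
  weight 5: 1 codewords.
Minimum distance d = smallest w > 0 with A_w > 0 = 2.
Sanity: Σ A_w = 8 = 2^3 = 8 ✓.


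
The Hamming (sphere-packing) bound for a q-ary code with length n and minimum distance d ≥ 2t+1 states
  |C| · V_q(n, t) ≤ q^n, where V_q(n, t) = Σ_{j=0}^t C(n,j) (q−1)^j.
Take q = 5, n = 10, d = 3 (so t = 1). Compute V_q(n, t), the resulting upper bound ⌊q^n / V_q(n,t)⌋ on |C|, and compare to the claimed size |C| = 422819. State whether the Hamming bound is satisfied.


V_q(n, t) = 41, q^n = 9765625, Hamming bound = 238185, |C| = 422819 > bound (violated).

Step 1: Compute V_q(n, t) = Σ_{j=0}^1 C(n, j) (q−1)^j.
  j = 0: C(10,0)·(4)^0 = 1·1 = 1.
  j = 1: C(10,1)·(4)^1 = 10·4 = 40.
  V_q(n, t) = 1 + 40 = 41.
Step 2: q^n = 5^10 = 9765625.
Step 3: Hamming bound ⌊q^n / V_q(n,t)⌋ = ⌊9765625/41⌋ = 238185.
Step 4: Compare |C| = 422819 to 238185: violated.
The claimed |C| lies above the Hamming bound, so no 5-ary code of length 10 with d ≥ 3 can have 422819 codewords.


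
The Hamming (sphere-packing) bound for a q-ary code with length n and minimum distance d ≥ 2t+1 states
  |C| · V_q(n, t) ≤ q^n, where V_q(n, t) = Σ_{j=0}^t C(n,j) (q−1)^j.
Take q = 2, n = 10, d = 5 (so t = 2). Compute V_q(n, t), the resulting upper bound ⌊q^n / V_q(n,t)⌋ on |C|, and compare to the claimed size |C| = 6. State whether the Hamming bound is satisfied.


V_q(n, t) = 56, q^n = 1024, Hamming bound = 18, |C| = 6 ≤ bound (satisfied).

Step 1: Compute V_q(n, t) = Σ_{j=0}^2 C(n, j) (q−1)^j.
  j = 0: C(10,0)·(1)^0 = 1·1 = 1.
  j = 1: C(10,1)·(1)^1 = 10·1 = 10.
  j = 2: C(10,2)·(1)^2 = 45·1 = 45.
  V_q(n, t) = 1 + 10 + 45 = 56.
Step 2: q^n = 2^10 = 1024.
Step 3: Hamming bound ⌊q^n / V_q(n,t)⌋ = ⌊1024/56⌋ = 18.
Step 4: Compare |C| = 6 to 18: satisfied.
The claimed |C| lies below the Hamming bound.


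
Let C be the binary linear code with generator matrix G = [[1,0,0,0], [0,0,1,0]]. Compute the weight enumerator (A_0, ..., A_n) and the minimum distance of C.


Weight distribution: A_0 = 1, A_1 = 2, A_2 = 1. Minimum distance d = 1.

Enumerate all 2^2 = 4 messages m ∈ F_2^2.
For each, compute codeword c = mG in F_2^4, then tally its weight.
  m = 00 → c = 0000, weight = 0.
  m = 10 → c = 1000, weight = 1.
  m = 01 → c = 0010, weight = 1.
  m = 11 → c = 1010, weight = 2.
Tally weights:
  weight 0: 1 codewords.
  weight 1: 2 codewords.
  weight 2: 1 codewords.
Minimum distance d = smallest w > 0 with A_w > 0 = 1.
Sanity: Σ A_w = 4 = 2^2 = 4 ✓.


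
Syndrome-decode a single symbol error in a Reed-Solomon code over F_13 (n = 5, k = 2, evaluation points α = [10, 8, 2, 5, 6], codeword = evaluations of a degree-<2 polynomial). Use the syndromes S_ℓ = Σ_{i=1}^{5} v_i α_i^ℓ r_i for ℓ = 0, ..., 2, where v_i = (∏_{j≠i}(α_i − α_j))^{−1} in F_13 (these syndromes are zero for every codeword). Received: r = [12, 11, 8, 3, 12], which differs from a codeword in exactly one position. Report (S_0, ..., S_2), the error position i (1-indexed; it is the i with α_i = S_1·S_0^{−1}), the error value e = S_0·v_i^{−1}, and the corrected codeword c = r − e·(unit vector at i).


S = (9, 2, 12), error at position 5, error magnitude e = 2, c = [12, 11, 8, 3, 10].

Step 1: column multipliers v_i = (∏_{j≠i}(α_i − α_j))^{−1} mod 13.
  i = 1 (α = 10): (10−8)(10−2)(10−5)(10−6) = 2·8·5·4 = 320 ≡ 8, so v_1 = 8^{−1} = 5 (mod 13).
  i = 2 (α = 8): (8−10)(8−2)(8−5)(8−6) = (−2)·6·3·2 = −72 ≡ 6, so v_2 = 6^{−1} = 11 (mod 13).
  i = 3 (α = 2): (2−10)(2−8)(2−5)(2−6) = (−8)·(−6)·(−3)·(−4) = 576 ≡ 4, so v_3 = 4^{−1} = 10 (mod 13).
  i = 4 (α = 5): (5−10)(5−8)(5−2)(5−6) = (−5)·(−3)·3·(−1) = −45 ≡ 7, so v_4 = 7^{−1} = 2 (mod 13).
  i = 5 (α = 6): (6−10)(6−8)(6−2)(6−5) = (−4)·(−2)·4·1 = 32 ≡ 6, so v_5 = 6^{−1} = 11 (mod 13).
  v = [5, 11, 10, 2, 11].
Step 2: syndromes of r = [12, 11, 8, 3, 12] (all sums mod 13).
  S_0 = Σ v_i r_i = 5·12 + 11·11 + 10·8 + 2·3 + 11·12 = 399 ≡ 9.
  S_1 = Σ v_i α_i r_i = 5·10·12 + 11·8·11 + 10·2·8 + 2·5·3 + 11·6·12 = 2550 ≡ 2.
  α_i^2 mod 13 = [9, 12, 4, 12, 10].
  S_2 = Σ v_i α_i^2 r_i = 5·9·12 + 11·12·11 + 10·4·8 + 2·12·3 + 11·10·12 = 3704 ≡ 12.
  S = (9, 2, 12) ≠ 0, so r is not a codeword (an error is present).
Step 3: locate the error. For a single error e at position i, S_ℓ = v_i·e·α_i^ℓ, so α_err = S_1/S_0.
  S_0^{−1} = 9^{−1} = 3 (mod 13), so α_err = 2·3 = 6 ≡ 6 = α_5. Error position i = 5.
  Consistency check: S_2/S_1 = 12·7 = 84 ≡ 6 = α_err ✓ (single-error assumption holds).
Step 4: error magnitude e = S_0/v_5 = S_0·∏_{j≠5}(α_5 − α_j) = 9·6 = 54 ≡ 2 (mod 13).
Step 5: correct position 5: c_5 = r_5 − e = 12 − 2 ≡ 10 (mod 13). Hence c = [12, 11, 8, 3, 10].
  Check: interpolating c through the α_i gives m(x) = 7 + 7·x (degree < 2) with m(α_i) = c_i for every i, so c is indeed a codeword.


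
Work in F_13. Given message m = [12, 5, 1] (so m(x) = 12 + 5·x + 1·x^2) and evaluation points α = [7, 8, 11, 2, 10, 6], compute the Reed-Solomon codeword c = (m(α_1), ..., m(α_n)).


c = [5, 12, 6, 0, 6, 0]

Message polynomial: m(x) = 12 + 5·x + 1·x^2 (mod 13).
For each evaluation point α_i, compute m(α_i) mod 13:
  α_1 = 7: Horner steps 1 → 12 → 5, so m(7) = 5.
  α_2 = 8: Horner steps 1 → 0 → 12, so m(8) = 12.
  α_3 = 11: Horner steps 1 → 3 → 6, so m(11) = 6.
  α_4 = 2: Horner steps 1 → 7 → 0, so m(2) = 0.
  α_5 = 10: Horner steps 1 → 2 → 6, so m(10) = 6.
  α_6 = 6: Horner steps 1 → 11 → 0, so m(6) = 0.
Codeword c = [5, 12, 6, 0, 6, 0] ∈ F_13^6.


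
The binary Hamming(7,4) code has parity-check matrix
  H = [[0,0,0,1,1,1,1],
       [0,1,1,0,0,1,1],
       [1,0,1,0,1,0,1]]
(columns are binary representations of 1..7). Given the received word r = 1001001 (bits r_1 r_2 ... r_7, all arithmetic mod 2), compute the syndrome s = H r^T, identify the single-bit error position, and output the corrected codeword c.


s = (0, 1, 0)^T, error position = 2, corrected codeword c = 1101001

Compute s = H r^T mod 2 one row at a time:
  s_1 = 1 + 0 + 0 + 1 = 2 ≡ 0 (mod 2).
  s_2 = 0 + 0 + 0 + 1 = 1 ≡ 1 (mod 2).
  s_3 = 1 + 0 + 0 + 1 = 2 ≡ 0 (mod 2).
s = (0, 1, 0)^T — this equals column 2 of H (binary 010), so error is at position 2.
Correct: flip bit 2 of r = 1001001 to get c = 1101001.


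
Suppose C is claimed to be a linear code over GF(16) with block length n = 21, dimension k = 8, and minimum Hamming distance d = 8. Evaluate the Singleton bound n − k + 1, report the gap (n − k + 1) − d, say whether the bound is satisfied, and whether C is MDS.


Singleton RHS = n − k + 1 = 14, slack = 6, bound satisfied, not MDS.

Singleton bound: d ≤ n − k + 1.
Here n = 21, k = 8, so n − k + 1 = 14.
Given d = 8, check d ≤ 14: YES.
Slack = (n − k + 1) − d = 6.
The code is NOT MDS (slack = 6 > 0).
Description: the claimed parameters are [21, 8, 8]_16; such a code would be non-MDS.


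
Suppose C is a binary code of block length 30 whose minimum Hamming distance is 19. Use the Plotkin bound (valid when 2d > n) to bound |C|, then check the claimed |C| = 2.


Plotkin bound M ≤ 4; given |C| = 2 ≤ bound (satisfied).

Check applicability: 2d = 38, n = 30.
2d − n = 8 > 0, so Plotkin applies.
Compute d/(2d−n) = 19/8 ≈ 2.3750.
⌊d/(2d−n)⌋ = 2.
Plotkin bound: M ≤ 2·2 = 4.
Given |C| = 2, check: satisfied.
This |C| is below the Plotkin bound.


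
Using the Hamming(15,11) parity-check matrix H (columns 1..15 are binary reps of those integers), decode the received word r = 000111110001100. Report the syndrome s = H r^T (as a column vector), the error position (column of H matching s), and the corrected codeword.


s = (1, 0, 0, 1)^T, error position = 9, corrected codeword c = 000111111001100

Compute s = H r^T mod 2 one row at a time:
  s_1 = 1 + 0 + 0 + 0 + 1 + 1 + 0 + 0 = 3 ≡ 1 (mod 2).
  s_2 = 1 + 1 + 1 + 1 + 1 + 1 + 0 + 0 = 6 ≡ 0 (mod 2).
  s_3 = 0 + 0 + 1 + 1 + 0 + 0 + 0 + 0 = 2 ≡ 0 (mod 2).
  s_4 = 0 + 0 + 1 + 1 + 0 + 0 + 1 + 0 = 3 ≡ 1 (mod 2).
s = (1, 0, 0, 1)^T — this equals column 9 of H (binary 1001), so error is at position 9.
Correct: flip bit 9 of r = 000111110001100 to get c = 000111111001100.


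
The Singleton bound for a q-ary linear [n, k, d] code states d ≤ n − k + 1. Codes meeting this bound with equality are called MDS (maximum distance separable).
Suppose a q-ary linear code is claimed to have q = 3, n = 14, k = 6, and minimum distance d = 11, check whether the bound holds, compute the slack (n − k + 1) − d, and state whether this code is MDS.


Singleton RHS = n − k + 1 = 9, slack = -2, bound violated (no such code; not MDS).

Singleton bound: d ≤ n − k + 1.
Here n = 14, k = 6, so n − k + 1 = 9.
Given d = 11, check d ≤ 9: NO.
Slack = (n − k + 1) − d = -2.
The slack is negative: d = 11 exceeds n − k + 1 = 9 by 2, so the Singleton bound is violated and no linear [14, 6, 11]_3 code can exist. In particular it is not MDS (MDS requires d = n − k + 1 exactly).
Description: the claimed parameters are [14, 6, 11]_3; such a code would be impossible (violates the Singleton bound).


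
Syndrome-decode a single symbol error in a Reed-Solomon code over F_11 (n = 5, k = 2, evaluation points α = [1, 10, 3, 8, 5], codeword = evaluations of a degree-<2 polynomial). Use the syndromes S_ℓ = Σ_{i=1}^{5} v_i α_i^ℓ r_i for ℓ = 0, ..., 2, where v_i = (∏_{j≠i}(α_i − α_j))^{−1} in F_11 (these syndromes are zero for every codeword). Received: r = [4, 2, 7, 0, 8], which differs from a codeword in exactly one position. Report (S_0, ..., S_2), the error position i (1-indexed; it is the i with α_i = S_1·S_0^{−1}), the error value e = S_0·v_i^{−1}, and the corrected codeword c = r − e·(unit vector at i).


S = (4, 1, 3), error at position 3, error magnitude e = 1, c = [4, 2, 6, 0, 8].

Step 1: column multipliers v_i = (∏_{j≠i}(α_i − α_j))^{−1} mod 11.
  i = 1 (α = 1): (1−10)(1−3)(1−8)(1−5) = (−9)·(−2)·(−7)·(−4) = 504 ≡ 9, so v_1 = 9^{−1} = 5 (mod 11).
  i = 2 (α = 10): (10−1)(10−3)(10−8)(10−5) = 9·7·2·5 = 630 ≡ 3, so v_2 = 3^{−1} = 4 (mod 11).
  i = 3 (α = 3): (3−1)(3−10)(3−8)(3−5) = 2·(−7)·(−5)·(−2) = −140 ≡ 3, so v_3 = 3^{−1} = 4 (mod 11).
  i = 4 (α = 8): (8−1)(8−10)(8−3)(8−5) = 7·(−2)·5·3 = −210 ≡ 10, so v_4 = 10^{−1} = 10 (mod 11).
  i = 5 (α = 5): (5−1)(5−10)(5−3)(5−8) = 4·(−5)·2·(−3) = 120 ≡ 10, so v_5 = 10^{−1} = 10 (mod 11).
  v = [5, 4, 4, 10, 10].
Step 2: syndromes of r = [4, 2, 7, 0, 8] (all sums mod 11).
  S_0 = Σ v_i r_i = 5·4 + 4·2 + 4·7 + 10·0 + 10·8 = 136 ≡ 4.
  S_1 = Σ v_i α_i r_i = 5·1·4 + 4·10·2 + 4·3·7 + 10·8·0 + 10·5·8 = 584 ≡ 1.
  α_i^2 mod 11 = [1, 1, 9, 9, 3].
  S_2 = Σ v_i α_i^2 r_i = 5·1·4 + 4·1·2 + 4·9·7 + 10·9·0 + 10·3·8 = 520 ≡ 3.
  S = (4, 1, 3) ≠ 0, so r is not a codeword (an error is present).
Step 3: locate the error. For a single error e at position i, S_ℓ = v_i·e·α_i^ℓ, so α_err = S_1/S_0.
  S_0^{−1} = 4^{−1} = 3 (mod 11), so α_err = 1·3 = 3 ≡ 3 = α_3. Error position i = 3.
  Consistency check: S_2/S_1 = 3·1 = 3 ≡ 3 = α_err ✓ (single-error assumption holds).
Step 4: error magnitude e = S_0/v_3 = S_0·∏_{j≠3}(α_3 − α_j) = 4·3 = 12 ≡ 1 (mod 11).
Step 5: correct position 3: c_3 = r_3 − e = 7 − 1 ≡ 6 (mod 11). Hence c = [4, 2, 6, 0, 8].
  Check: interpolating c through the α_i gives m(x) = 3 + 1·x (degree < 2) with m(α_i) = c_i for every i, so c is indeed a codeword.


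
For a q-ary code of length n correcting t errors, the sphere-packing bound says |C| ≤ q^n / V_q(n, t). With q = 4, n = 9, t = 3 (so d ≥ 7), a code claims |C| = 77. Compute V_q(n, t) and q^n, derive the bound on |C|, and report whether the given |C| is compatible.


V_q(n, t) = 2620, q^n = 262144, Hamming bound = 100, |C| = 77 ≤ bound (satisfied).

Step 1: Compute V_q(n, t) = Σ_{j=0}^3 C(n, j) (q−1)^j.
  j = 0: C(9,0)·(3)^0 = 1·1 = 1.
  j = 1: C(9,1)·(3)^1 = 9·3 = 27.
  j = 2: C(9,2)·(3)^2 = 36·9 = 324.
  j = 3: C(9,3)·(3)^3 = 84·27 = 2268.
  V_q(n, t) = 1 + 27 + 324 + 2268 = 2620.
Step 2: q^n = 4^9 = 262144.
Step 3: Hamming bound ⌊q^n / V_q(n,t)⌋ = ⌊262144/2620⌋ = 100.
Step 4: Compare |C| = 77 to 100: satisfied.
The claimed |C| lies below the Hamming bound.


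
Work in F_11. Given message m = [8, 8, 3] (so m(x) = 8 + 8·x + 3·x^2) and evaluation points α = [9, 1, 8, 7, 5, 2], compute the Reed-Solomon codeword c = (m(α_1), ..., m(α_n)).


c = [4, 8, 0, 2, 2, 3]

Message polynomial: m(x) = 8 + 8·x + 3·x^2 (mod 11).
For each evaluation point α_i, compute m(α_i) mod 11:
  α_1 = 9: Horner steps 3 → 2 → 4, so m(9) = 4.
  α_2 = 1: Horner steps 3 → 0 → 8, so m(1) = 8.
  α_3 = 8: Horner steps 3 → 10 → 0, so m(8) = 0.
  α_4 = 7: Horner steps 3 → 7 → 2, so m(7) = 2.
  α_5 = 5: Horner steps 3 → 1 → 2, so m(5) = 2.
  α_6 = 2: Horner steps 3 → 3 → 3, so m(2) = 3.
Codeword c = [4, 8, 0, 2, 2, 3] ∈ F_11^6.


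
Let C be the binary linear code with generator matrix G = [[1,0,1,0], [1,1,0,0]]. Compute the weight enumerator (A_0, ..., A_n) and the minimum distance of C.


Weight distribution: A_0 = 1, A_2 = 3. Minimum distance d = 2.

Enumerate all 2^2 = 4 messages m ∈ F_2^2.
For each, compute codeword c = mG in F_2^4, then tally its weight.
  m = 00 → c = 0000, weight = 0.
  m = 10 → c = 1010, weight = 2.
  m = 01 → c = 1100, weight = 2.
  m = 11 → c = 0110, weight = 2.
Tally weights:
  weight 0: 1 codewords.
  weight 2: 3 codewords.
Minimum distance d = smallest w > 0 with A_w > 0 = 2.
Sanity: Σ A_w = 4 = 2^2 = 4 ✓.


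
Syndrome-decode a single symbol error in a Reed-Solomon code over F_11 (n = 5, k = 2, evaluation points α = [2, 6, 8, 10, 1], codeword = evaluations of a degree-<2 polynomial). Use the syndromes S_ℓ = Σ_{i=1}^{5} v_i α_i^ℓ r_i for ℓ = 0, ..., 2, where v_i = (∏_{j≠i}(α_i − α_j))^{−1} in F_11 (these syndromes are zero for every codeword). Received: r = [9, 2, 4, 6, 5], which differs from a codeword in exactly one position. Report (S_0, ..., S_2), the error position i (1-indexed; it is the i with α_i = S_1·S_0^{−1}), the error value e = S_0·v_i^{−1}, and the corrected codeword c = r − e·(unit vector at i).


S = (9, 9, 9), error at position 5, error magnitude e = 8, c = [9, 2, 4, 6, 8].

Step 1: column multipliers v_i = (∏_{j≠i}(α_i − α_j))^{−1} mod 11.
  i = 1 (α = 2): (2−6)(2−8)(2−10)(2−1) = (−4)·(−6)·(−8)·1 = −192 ≡ 6, so v_1 = 6^{−1} = 2 (mod 11).
  i = 2 (α = 6): (6−2)(6−8)(6−10)(6−1) = 4·(−2)·(−4)·5 = 160 ≡ 6, so v_2 = 6^{−1} = 2 (mod 11).
  i = 3 (α = 8): (8−2)(8−6)(8−10)(8−1) = 6·2·(−2)·7 = −168 ≡ 8, so v_3 = 8^{−1} = 7 (mod 11).
  i = 4 (α = 10): (10−2)(10−6)(10−8)(10−1) = 8·4·2·9 = 576 ≡ 4, so v_4 = 4^{−1} = 3 (mod 11).
  i = 5 (α = 1): (1−2)(1−6)(1−8)(1−10) = (−1)·(−5)·(−7)·(−9) = 315 ≡ 7, so v_5 = 7^{−1} = 8 (mod 11).
  v = [2, 2, 7, 3, 8].
Step 2: syndromes of r = [9, 2, 4, 6, 5] (all sums mod 11).
  S_0 = Σ v_i r_i = 2·9 + 2·2 + 7·4 + 3·6 + 8·5 = 108 ≡ 9.
  S_1 = Σ v_i α_i r_i = 2·2·9 + 2·6·2 + 7·8·4 + 3·10·6 + 8·1·5 = 504 ≡ 9.
  α_i^2 mod 11 = [4, 3, 9, 1, 1].
  S_2 = Σ v_i α_i^2 r_i = 2·4·9 + 2·3·2 + 7·9·4 + 3·1·6 + 8·1·5 = 394 ≡ 9.
  S = (9, 9, 9) ≠ 0, so r is not a codeword (an error is present).
Step 3: locate the error. For a single error e at position i, S_ℓ = v_i·e·α_i^ℓ, so α_err = S_1/S_0.
  S_0^{−1} = 9^{−1} = 5 (mod 11), so α_err = 9·5 = 45 ≡ 1 = α_5. Error position i = 5.
  Consistency check: S_2/S_1 = 9·5 = 45 ≡ 1 = α_err ✓ (single-error assumption holds).
Step 4: error magnitude e = S_0/v_5 = S_0·∏_{j≠5}(α_5 − α_j) = 9·7 = 63 ≡ 8 (mod 11).
Step 5: correct position 5: c_5 = r_5 − e = 5 − 8 ≡ 8 (mod 11). Hence c = [9, 2, 4, 6, 8].
  Check: interpolating c through the α_i gives m(x) = 7 + 1·x (degree < 2) with m(α_i) = c_i for every i, so c is indeed a codeword.


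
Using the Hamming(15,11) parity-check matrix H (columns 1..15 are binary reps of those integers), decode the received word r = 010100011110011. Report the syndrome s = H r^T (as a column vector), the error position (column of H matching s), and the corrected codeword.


s = (0, 1, 1, 1)^T, error position = 7, corrected codeword c = 010100111110011

Compute s = H r^T mod 2 one row at a time:
  s_1 = 1 + 1 + 1 + 1 + 0 + 0 + 1 + 1 = 6 ≡ 0 (mod 2).
  s_2 = 1 + 0 + 0 + 0 + 0 + 0 + 1 + 1 = 3 ≡ 1 (mod 2).
  s_3 = 1 + 0 + 0 + 0 + 1 + 1 + 1 + 1 = 5 ≡ 1 (mod 2).
  s_4 = 0 + 0 + 0 + 0 + 1 + 1 + 0 + 1 = 3 ≡ 1 (mod 2).
s = (0, 1, 1, 1)^T — this equals column 7 of H (binary 0111), so error is at position 7.
Correct: flip bit 7 of r = 010100011110011 to get c = 010100111110011.


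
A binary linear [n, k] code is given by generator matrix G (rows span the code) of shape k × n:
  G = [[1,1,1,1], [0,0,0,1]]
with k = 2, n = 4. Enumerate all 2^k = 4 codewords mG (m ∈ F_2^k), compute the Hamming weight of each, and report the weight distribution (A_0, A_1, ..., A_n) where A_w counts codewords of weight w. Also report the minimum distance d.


Weight distribution: A_0 = 1, A_1 = 1, A_3 = 1, A_4 = 1. Minimum distance d = 1.

Enumerate all 2^2 = 4 messages m ∈ F_2^2.
For each, compute codeword c = mG in F_2^4, then tally its weight.
  m = 00 → c = 0000, weight = 0.
  m = 10 → c = 1111, weight = 4.
  m = 01 → c = 0001, weight = 1.
  m = 11 → c = 1110, weight = 3.
Tally weights:
  weight 0: 1 codewords.
  weight 1: 1 codewords.
  weight 3: 1 codewords.
  weight 4: 1 codewords.
Minimum distance d = smallest w > 0 with A_w > 0 = 1.
Sanity: Σ A_w = 4 = 2^2 = 4 ✓.


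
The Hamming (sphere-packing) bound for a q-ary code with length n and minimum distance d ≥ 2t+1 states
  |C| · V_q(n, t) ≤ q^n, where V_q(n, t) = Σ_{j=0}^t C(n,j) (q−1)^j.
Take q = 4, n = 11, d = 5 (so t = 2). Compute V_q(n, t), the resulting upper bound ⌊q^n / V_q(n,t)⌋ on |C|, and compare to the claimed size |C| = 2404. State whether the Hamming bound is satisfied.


V_q(n, t) = 529, q^n = 4194304, Hamming bound = 7928, |C| = 2404 ≤ bound (satisfied).

Step 1: Compute V_q(n, t) = Σ_{j=0}^2 C(n, j) (q−1)^j.
  j = 0: C(11,0)·(3)^0 = 1·1 = 1.
  j = 1: C(11,1)·(3)^1 = 11·3 = 33.
  j = 2: C(11,2)·(3)^2 = 55·9 = 495.
  V_q(n, t) = 1 + 33 + 495 = 529.
Step 2: q^n = 4^11 = 4194304.
Step 3: Hamming bound ⌊q^n / V_q(n,t)⌋ = ⌊4194304/529⌋ = 7928.
Step 4: Compare |C| = 2404 to 7928: satisfied.
The claimed |C| lies below the Hamming bound.


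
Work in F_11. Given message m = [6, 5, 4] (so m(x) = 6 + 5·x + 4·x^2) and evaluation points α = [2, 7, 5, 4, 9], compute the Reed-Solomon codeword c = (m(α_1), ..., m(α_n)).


c = [10, 6, 10, 2, 1]

Message polynomial: m(x) = 6 + 5·x + 4·x^2 (mod 11).
For each evaluation point α_i, compute m(α_i) mod 11:
  α_1 = 2: Horner steps 4 → 2 → 10, so m(2) = 10.
  α_2 = 7: Horner steps 4 → 0 → 6, so m(7) = 6.
  α_3 = 5: Horner steps 4 → 3 → 10, so m(5) = 10.
  α_4 = 4: Horner steps 4 → 10 → 2, so m(4) = 2.
  α_5 = 9: Horner steps 4 → 8 → 1, so m(9) = 1.
Codeword c = [10, 6, 10, 2, 1] ∈ F_11^5.


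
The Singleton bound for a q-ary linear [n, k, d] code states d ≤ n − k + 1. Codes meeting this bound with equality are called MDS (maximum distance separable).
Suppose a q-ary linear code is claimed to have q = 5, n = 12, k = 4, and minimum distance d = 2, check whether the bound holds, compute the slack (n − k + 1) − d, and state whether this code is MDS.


Singleton RHS = n − k + 1 = 9, slack = 7, bound satisfied, not MDS.

Singleton bound: d ≤ n − k + 1.
Here n = 12, k = 4, so n − k + 1 = 9.
Given d = 2, check d ≤ 9: YES.
Slack = (n − k + 1) − d = 7.
The code is NOT MDS (slack = 7 > 0).
Description: the claimed parameters are [12, 4, 2]_5; such a code would be non-MDS.


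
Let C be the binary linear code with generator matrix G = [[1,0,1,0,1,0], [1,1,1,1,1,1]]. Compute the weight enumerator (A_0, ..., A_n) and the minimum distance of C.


Weight distribution: A_0 = 1, A_3 = 2, A_6 = 1. Minimum distance d = 3.

Enumerate all 2^2 = 4 messages m ∈ F_2^2.
For each, compute codeword c = mG in F_2^6, then tally its weight.
  m = 00 → c = 000000, weight = 0.
  m = 10 → c = 101010, weight = 3.
  m = 01 → c = 111111, weight = 6.
  m = 11 → c = 010101, weight = 3.
Tally weights:
  weight 0: 1 codewords.
  weight 3: 2 codewords.
  weight 6: 1 codewords.
Minimum distance d = smallest w > 0 with A_w > 0 = 3.
Sanity: Σ A_w = 4 = 2^2 = 4 ✓.


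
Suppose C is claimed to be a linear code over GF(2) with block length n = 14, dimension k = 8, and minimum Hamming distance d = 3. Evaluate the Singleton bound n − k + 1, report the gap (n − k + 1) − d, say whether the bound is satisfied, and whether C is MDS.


Singleton RHS = n − k + 1 = 7, slack = 4, bound satisfied, not MDS.

Singleton bound: d ≤ n − k + 1.
Here n = 14, k = 8, so n − k + 1 = 7.
Given d = 3, check d ≤ 7: YES.
Slack = (n − k + 1) − d = 4.
The code is NOT MDS (slack = 4 > 0).
Description: the claimed parameters are [14, 8, 3]_2; such a code would be non-MDS.


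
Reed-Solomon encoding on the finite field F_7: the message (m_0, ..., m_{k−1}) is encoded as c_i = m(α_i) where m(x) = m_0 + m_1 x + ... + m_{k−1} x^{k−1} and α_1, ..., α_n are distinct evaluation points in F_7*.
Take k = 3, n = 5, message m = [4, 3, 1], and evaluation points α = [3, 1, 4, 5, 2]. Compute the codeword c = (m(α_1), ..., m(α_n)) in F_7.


c = [1, 1, 4, 2, 0]

Message polynomial: m(x) = 4 + 3·x + 1·x^2 (mod 7).
For each evaluation point α_i, compute m(α_i) mod 7:
  α_1 = 3: Horner steps 1 → 6 → 1, so m(3) = 1.
  α_2 = 1: Horner steps 1 → 4 → 1, so m(1) = 1.
  α_3 = 4: Horner steps 1 → 0 → 4, so m(4) = 4.
  α_4 = 5: Horner steps 1 → 1 → 2, so m(5) = 2.
  α_5 = 2: Horner steps 1 → 5 → 0, so m(2) = 0.
Codeword c = [1, 1, 4, 2, 0] ∈ F_7^5.


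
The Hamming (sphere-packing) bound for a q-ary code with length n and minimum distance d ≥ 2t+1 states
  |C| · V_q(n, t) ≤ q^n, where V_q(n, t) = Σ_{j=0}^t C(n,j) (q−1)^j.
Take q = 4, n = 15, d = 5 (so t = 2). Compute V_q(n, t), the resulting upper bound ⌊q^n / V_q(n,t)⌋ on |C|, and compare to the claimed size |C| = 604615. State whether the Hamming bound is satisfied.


V_q(n, t) = 991, q^n = 1073741824, Hamming bound = 1083493, |C| = 604615 ≤ bound (satisfied).

Step 1: Compute V_q(n, t) = Σ_{j=0}^2 C(n, j) (q−1)^j.
  j = 0: C(15,0)·(3)^0 = 1·1 = 1.
  j = 1: C(15,1)·(3)^1 = 15·3 = 45.
  j = 2: C(15,2)·(3)^2 = 105·9 = 945.
  V_q(n, t) = 1 + 45 + 945 = 991.
Step 2: q^n = 4^15 = 1073741824.
Step 3: Hamming bound ⌊q^n / V_q(n,t)⌋ = ⌊1073741824/991⌋ = 1083493.
Step 4: Compare |C| = 604615 to 1083493: satisfied.
The claimed |C| lies below the Hamming bound.


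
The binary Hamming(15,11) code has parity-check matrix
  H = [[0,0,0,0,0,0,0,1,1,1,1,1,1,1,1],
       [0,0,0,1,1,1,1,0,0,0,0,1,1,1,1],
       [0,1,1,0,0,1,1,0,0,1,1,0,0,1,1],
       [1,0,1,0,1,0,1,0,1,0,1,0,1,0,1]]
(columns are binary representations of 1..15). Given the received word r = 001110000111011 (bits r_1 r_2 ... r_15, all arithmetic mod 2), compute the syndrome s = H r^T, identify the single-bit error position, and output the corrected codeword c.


s = (1, 1, 1, 0)^T, error position = 14, corrected codeword c = 001110000111001

Compute s = H r^T mod 2 one row at a time:
  s_1 = 0 + 0 + 1 + 1 + 1 + 0 + 1 + 1 = 5 ≡ 1 (mod 2).
  s_2 = 1 + 1 + 0 + 0 + 1 + 0 + 1 + 1 = 5 ≡ 1 (mod 2).
  s_3 = 0 + 1 + 0 + 0 + 1 + 1 + 1 + 1 = 5 ≡ 1 (mod 2).
  s_4 = 0 + 1 + 1 + 0 + 0 + 1 + 0 + 1 = 4 ≡ 0 (mod 2).
s = (1, 1, 1, 0)^T — this equals column 14 of H (binary 1110), so error is at position 14.
Correct: flip bit 14 of r = 001110000111011 to get c = 001110000111001.
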